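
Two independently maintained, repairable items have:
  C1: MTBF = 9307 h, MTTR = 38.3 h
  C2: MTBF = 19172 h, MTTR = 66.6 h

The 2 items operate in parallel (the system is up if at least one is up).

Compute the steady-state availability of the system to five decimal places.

0.99999

A(C1) = MTBF/(MTBF+MTTR) = 9307/(9307+38.3) = 0.995902
A(C2) = MTBF/(MTBF+MTTR) = 19172/(19172+66.6) = 0.996538
Parallel availability: 1 − (1 − 0.995902)(1 − 0.996538) = 0.99999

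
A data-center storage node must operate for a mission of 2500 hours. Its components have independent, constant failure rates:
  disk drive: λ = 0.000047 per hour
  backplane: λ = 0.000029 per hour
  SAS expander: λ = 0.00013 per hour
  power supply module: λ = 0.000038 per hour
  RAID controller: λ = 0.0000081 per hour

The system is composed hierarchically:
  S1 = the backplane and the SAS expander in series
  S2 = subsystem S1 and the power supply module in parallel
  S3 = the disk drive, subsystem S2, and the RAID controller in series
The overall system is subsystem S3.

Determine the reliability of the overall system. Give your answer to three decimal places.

R(disk drive) = exp(−0.000047 × 2500) = 0.88914
R(backplane) = exp(−0.000029 × 2500) = 0.93007
R(SAS expander) = exp(−0.00013 × 2500) = 0.72253
R(power supply module) = exp(−0.000038 × 2500) = 0.90937
R(RAID controller) = exp(−0.0000081 × 2500) = 0.97995
Series (backplane and SAS expander): 0.93007 × 0.72253 = 0.67200
Parallel ([0.67200] and power supply module): 1 − (1 − 0.67200)(1 − 0.90937) = 0.97027
Series (disk drive, [0.97027], and RAID controller): 0.88914 × 0.97027 × 0.97995 = 0.845

0.845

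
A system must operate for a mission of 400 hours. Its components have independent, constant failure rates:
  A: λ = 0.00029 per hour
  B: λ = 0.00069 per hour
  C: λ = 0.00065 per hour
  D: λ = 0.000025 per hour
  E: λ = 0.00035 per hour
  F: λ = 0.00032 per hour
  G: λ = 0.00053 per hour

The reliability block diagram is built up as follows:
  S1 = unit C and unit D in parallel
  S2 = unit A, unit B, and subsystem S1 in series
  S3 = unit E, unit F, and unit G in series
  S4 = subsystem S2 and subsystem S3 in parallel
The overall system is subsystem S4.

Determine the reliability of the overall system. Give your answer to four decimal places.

0.8758

R(A) = exp(−0.00029 × 400) = 0.890475
R(B) = exp(−0.00069 × 400) = 0.758813
R(C) = exp(−0.00065 × 400) = 0.771052
R(D) = exp(−0.000025 × 400) = 0.990050
R(E) = exp(−0.00035 × 400) = 0.869358
R(F) = exp(−0.00032 × 400) = 0.879853
R(G) = exp(−0.00053 × 400) = 0.808965
Parallel (C and D): 1 − (1 − 0.771052)(1 − 0.990050) = 0.997722
Series (A, B, and [0.997722]): 0.890475 × 0.758813 × 0.997722 = 0.674165
Series (E, F, and G): 0.869358 × 0.879853 × 0.808965 = 0.618783
Parallel ([0.674165] and [0.618783]): 1 − (1 − 0.674165)(1 − 0.618783) = 0.8758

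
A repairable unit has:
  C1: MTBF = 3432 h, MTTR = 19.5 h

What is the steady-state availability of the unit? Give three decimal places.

A(C1) = MTBF/(MTBF+MTTR) = 3432/(3432+19.5) = 0.994

0.994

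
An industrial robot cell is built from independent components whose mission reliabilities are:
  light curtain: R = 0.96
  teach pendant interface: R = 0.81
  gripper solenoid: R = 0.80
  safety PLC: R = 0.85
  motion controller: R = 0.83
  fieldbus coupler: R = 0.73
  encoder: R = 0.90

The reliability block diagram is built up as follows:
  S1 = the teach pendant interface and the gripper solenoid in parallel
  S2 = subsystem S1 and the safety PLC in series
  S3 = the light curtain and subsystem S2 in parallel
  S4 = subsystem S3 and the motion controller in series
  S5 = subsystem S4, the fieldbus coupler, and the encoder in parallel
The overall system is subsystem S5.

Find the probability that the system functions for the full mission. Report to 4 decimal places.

0.9952

Parallel (teach pendant interface and gripper solenoid): 1 − (1 − 0.810000)(1 − 0.800000) = 0.962000
Series ([0.962000] and safety PLC): 0.962000 × 0.850000 = 0.817700
Parallel (light curtain and [0.817700]): 1 − (1 − 0.960000)(1 − 0.817700) = 0.992708
Series ([0.992708] and motion controller): 0.992708 × 0.830000 = 0.823948
Parallel ([0.823948], fieldbus coupler, and encoder): 1 − (1 − 0.823948)(1 − 0.730000)(1 − 0.900000) = 0.9952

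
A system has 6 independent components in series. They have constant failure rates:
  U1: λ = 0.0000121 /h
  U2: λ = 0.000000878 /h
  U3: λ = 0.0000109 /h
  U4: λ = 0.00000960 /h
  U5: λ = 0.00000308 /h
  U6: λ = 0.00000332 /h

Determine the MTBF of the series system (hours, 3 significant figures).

25100

Series of exponential components: λ_sys = Σ λ_i
λ_sys = 0.0000121 + 0.000000878 + 0.0000109 + 0.00000960 + 0.00000308 + 0.00000332 = 3.9878e-05 /h
MTBF = 1 / λ_sys = 25100 h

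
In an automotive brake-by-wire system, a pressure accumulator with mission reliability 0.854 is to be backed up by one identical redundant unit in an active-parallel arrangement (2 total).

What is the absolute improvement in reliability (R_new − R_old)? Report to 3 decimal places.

0.125

R_before = 0.854
R_after = 1 − (1 − 0.854)^2 = 0.979
ΔR = 0.979 − 0.854 = 0.125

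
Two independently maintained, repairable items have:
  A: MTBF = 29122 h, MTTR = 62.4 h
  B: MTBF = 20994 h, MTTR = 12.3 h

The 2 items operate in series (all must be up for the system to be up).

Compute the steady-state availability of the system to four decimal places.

0.9973

A(A) = MTBF/(MTBF+MTTR) = 29122/(29122+62.4) = 0.997862
A(B) = MTBF/(MTBF+MTTR) = 20994/(20994+12.3) = 0.999414
Series availability: 0.997862 × 0.999414 = 0.9973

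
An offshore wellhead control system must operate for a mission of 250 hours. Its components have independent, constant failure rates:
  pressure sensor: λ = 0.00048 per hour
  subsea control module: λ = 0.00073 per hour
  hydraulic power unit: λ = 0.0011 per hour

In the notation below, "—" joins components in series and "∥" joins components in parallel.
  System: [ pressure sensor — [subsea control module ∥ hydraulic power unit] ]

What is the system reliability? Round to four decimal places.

R(pressure sensor) = exp(−0.00048 × 250) = 0.886920
R(subsea control module) = exp(−0.00073 × 250) = 0.833185
R(hydraulic power unit) = exp(−0.0011 × 250) = 0.759572
Parallel (subsea control module and hydraulic power unit): 1 − (1 − 0.833185)(1 − 0.759572) = 0.959893
Series (pressure sensor and [0.959893]): 0.886920 × 0.959893 = 0.8513

0.8513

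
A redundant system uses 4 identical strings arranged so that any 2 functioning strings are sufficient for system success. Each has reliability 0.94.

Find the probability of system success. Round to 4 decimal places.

R = Σ_{i=2}^{4} C(4,i) p^i (1−p)^{4−i} with p = 0.94
C(4,2)·0.94^2·0.06^2 = 0.019086
C(4,3)·0.94^3·0.06^1 = 0.199340
C(4,4)·0.94^4·0.06^0 = 0.780749
Sum = 0.9992

0.9992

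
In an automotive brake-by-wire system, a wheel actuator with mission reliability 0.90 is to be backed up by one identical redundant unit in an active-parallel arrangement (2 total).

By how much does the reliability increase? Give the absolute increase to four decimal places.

0.0900

R_before = 0.90
R_after = 1 − (1 − 0.90)^2 = 0.9900
ΔR = 0.9900 − 0.90 = 0.0900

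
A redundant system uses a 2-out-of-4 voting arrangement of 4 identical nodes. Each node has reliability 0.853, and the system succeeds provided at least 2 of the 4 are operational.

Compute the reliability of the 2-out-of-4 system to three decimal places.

0.989

R = Σ_{i=2}^{4} C(4,i) p^i (1−p)^{4−i} with p = 0.853
C(4,2)·0.853^2·0.147^2 = 0.09434
C(4,3)·0.853^3·0.147^1 = 0.36494
C(4,4)·0.853^4·0.147^0 = 0.52941
Sum = 0.989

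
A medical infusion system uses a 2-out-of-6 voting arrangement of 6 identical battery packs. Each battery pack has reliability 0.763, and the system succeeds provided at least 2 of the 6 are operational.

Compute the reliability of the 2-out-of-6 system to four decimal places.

R = Σ_{i=2}^{6} C(6,i) p^i (1−p)^{6−i} with p = 0.763
C(6,2)·0.763^2·0.237^4 = 0.027551
C(6,3)·0.763^3·0.237^3 = 0.118263
C(6,4)·0.763^4·0.237^2 = 0.285553
C(6,5)·0.763^5·0.237^1 = 0.367724
C(6,6)·0.763^6·0.237^0 = 0.197309
Sum = 0.9964

0.9964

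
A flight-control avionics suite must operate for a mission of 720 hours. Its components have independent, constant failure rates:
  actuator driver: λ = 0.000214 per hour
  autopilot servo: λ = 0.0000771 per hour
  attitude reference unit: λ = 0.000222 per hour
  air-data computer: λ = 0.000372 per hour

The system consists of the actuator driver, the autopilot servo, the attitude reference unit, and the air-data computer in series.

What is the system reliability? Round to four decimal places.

R(actuator driver) = exp(−0.000214 × 720) = 0.857203
R(autopilot servo) = exp(−0.0000771 × 720) = 0.946001
R(attitude reference unit) = exp(−0.000222 × 720) = 0.852280
R(air-data computer) = exp(−0.000372 × 720) = 0.765030
Series (actuator driver, autopilot servo, attitude reference unit, and air-data computer): 0.857203 × 0.946001 × 0.852280 × 0.765030 = 0.5287

0.5287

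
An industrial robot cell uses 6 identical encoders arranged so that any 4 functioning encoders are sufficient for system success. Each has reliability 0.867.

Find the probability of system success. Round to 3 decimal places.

R = Σ_{i=4}^{6} C(6,i) p^i (1−p)^{6−i} with p = 0.867
C(6,4)·0.867^4·0.133^2 = 0.14992
C(6,5)·0.867^5·0.133^1 = 0.39093
C(6,6)·0.867^6·0.133^0 = 0.42473
Sum = 0.966

0.966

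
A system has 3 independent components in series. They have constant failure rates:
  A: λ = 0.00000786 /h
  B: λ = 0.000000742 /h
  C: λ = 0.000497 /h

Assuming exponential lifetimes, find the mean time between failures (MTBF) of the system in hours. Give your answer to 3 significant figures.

1980

Series of exponential components: λ_sys = Σ λ_i
λ_sys = 0.00000786 + 0.000000742 + 0.000497 = 5.0560e-04 /h
MTBF = 1 / λ_sys = 1980 h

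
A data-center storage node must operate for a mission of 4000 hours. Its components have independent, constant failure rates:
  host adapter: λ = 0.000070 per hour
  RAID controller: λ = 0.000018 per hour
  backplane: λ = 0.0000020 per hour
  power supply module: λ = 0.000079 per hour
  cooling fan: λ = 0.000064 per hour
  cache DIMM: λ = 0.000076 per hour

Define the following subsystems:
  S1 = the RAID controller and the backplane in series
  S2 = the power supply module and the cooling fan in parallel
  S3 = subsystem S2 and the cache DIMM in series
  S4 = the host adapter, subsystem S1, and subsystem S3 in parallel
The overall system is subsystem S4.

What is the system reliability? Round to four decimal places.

0.9942

R(host adapter) = exp(−0.000070 × 4000) = 0.755784
R(RAID controller) = exp(−0.000018 × 4000) = 0.930531
R(backplane) = exp(−0.0000020 × 4000) = 0.992032
R(power supply module) = exp(−0.000079 × 4000) = 0.729059
R(cooling fan) = exp(−0.000064 × 4000) = 0.774142
R(cache DIMM) = exp(−0.000076 × 4000) = 0.737861
Series (RAID controller and backplane): 0.930531 × 0.992032 = 0.923117
Parallel (power supply module and cooling fan): 1 − (1 − 0.729059)(1 − 0.774142) = 0.938806
Series ([0.938806] and cache DIMM): 0.938806 × 0.737861 = 0.692708
Parallel (host adapter, [0.923117], and [0.692708]): 1 − (1 − 0.755784)(1 − 0.923117)(1 − 0.692708) = 0.9942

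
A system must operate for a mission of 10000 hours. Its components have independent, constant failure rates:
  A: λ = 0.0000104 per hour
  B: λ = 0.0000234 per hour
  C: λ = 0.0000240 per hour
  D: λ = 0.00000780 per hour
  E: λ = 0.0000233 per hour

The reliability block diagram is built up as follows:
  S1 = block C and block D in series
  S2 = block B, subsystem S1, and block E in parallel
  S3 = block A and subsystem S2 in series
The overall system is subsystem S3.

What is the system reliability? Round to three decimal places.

R(A) = exp(−0.0000104 × 10000) = 0.90123
R(B) = exp(−0.0000234 × 10000) = 0.79136
R(C) = exp(−0.0000240 × 10000) = 0.78663
R(D) = exp(−0.00000780 × 10000) = 0.92496
R(E) = exp(−0.0000233 × 10000) = 0.79215
Series (C and D): 0.78663 × 0.92496 = 0.72760
Parallel (B, [0.72760], and E): 1 − (1 − 0.79136)(1 − 0.72760)(1 − 0.79215) = 0.98819
Series (A and [0.98819]): 0.90123 × 0.98819 = 0.891

0.891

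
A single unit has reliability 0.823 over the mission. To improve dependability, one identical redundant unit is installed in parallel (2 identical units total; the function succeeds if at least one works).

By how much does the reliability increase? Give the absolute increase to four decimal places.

0.1457

R_before = 0.823
R_after = 1 − (1 − 0.823)^2 = 0.9687
ΔR = 0.9687 − 0.823 = 0.1457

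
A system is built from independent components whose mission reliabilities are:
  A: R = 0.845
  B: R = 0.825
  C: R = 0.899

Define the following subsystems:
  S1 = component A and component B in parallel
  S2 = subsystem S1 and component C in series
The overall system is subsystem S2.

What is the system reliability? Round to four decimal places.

0.8746

Parallel (A and B): 1 − (1 − 0.845000)(1 − 0.825000) = 0.972875
Series ([0.972875] and C): 0.972875 × 0.899000 = 0.8746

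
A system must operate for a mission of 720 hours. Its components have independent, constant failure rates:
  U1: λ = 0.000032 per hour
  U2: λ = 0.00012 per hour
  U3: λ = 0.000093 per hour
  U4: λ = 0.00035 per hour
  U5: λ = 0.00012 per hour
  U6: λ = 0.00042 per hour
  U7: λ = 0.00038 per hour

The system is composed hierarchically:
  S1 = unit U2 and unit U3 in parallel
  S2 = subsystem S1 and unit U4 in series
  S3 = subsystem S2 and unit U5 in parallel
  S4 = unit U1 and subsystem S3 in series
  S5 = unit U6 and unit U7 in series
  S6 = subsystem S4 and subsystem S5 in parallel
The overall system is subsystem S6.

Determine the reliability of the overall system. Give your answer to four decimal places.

0.9820

R(U1) = exp(−0.000032 × 720) = 0.977223
R(U2) = exp(−0.00012 × 720) = 0.917227
R(U3) = exp(−0.000093 × 720) = 0.935233
R(U4) = exp(−0.00035 × 720) = 0.777245
R(U5) = exp(−0.00012 × 720) = 0.917227
R(U6) = exp(−0.00042 × 720) = 0.739042
R(U7) = exp(−0.00038 × 720) = 0.760636
Parallel (U2 and U3): 1 − (1 − 0.917227)(1 − 0.935233) = 0.994639
Series ([0.994639] and U4): 0.994639 × 0.777245 = 0.773078
Parallel ([0.773078] and U5): 1 − (1 − 0.773078)(1 − 0.917227) = 0.981217
Series (U1 and [0.981217]): 0.977223 × 0.981217 = 0.958868
Series (U6 and U7): 0.739042 × 0.760636 = 0.562142
Parallel ([0.958868] and [0.562142]): 1 − (1 − 0.958868)(1 − 0.562142) = 0.9820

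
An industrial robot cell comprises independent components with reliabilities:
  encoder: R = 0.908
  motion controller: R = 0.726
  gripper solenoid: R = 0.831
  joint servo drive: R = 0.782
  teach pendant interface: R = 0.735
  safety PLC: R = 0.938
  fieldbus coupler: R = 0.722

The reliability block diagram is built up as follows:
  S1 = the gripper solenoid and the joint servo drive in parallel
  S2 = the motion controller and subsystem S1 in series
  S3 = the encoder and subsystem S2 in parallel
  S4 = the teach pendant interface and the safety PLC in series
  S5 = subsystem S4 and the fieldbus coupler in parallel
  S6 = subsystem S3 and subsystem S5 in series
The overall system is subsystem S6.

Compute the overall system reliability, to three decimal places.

Parallel (gripper solenoid and joint servo drive): 1 − (1 − 0.83100)(1 − 0.78200) = 0.96316
Series (motion controller and [0.96316]): 0.72600 × 0.96316 = 0.69925
Parallel (encoder and [0.69925]): 1 − (1 − 0.90800)(1 − 0.69925) = 0.97233
Series (teach pendant interface and safety PLC): 0.73500 × 0.93800 = 0.68943
Parallel ([0.68943] and fieldbus coupler): 1 − (1 − 0.68943)(1 − 0.72200) = 0.91366
Series ([0.97233] and [0.91366]): 0.97233 × 0.91366 = 0.888

0.888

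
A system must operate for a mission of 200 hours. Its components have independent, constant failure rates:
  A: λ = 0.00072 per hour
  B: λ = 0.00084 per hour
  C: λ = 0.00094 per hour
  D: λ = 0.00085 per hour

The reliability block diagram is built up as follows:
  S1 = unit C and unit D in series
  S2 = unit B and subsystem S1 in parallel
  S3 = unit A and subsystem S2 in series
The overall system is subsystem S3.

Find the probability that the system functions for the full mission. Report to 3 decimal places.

R(A) = exp(−0.00072 × 200) = 0.86589
R(B) = exp(−0.00084 × 200) = 0.84535
R(C) = exp(−0.00094 × 200) = 0.82861
R(D) = exp(−0.00085 × 200) = 0.84366
Series (C and D): 0.82861 × 0.84366 = 0.69907
Parallel (B and [0.69907]): 1 − (1 − 0.84535)(1 − 0.69907) = 0.95346
Series (A and [0.95346]): 0.86589 × 0.95346 = 0.826

0.826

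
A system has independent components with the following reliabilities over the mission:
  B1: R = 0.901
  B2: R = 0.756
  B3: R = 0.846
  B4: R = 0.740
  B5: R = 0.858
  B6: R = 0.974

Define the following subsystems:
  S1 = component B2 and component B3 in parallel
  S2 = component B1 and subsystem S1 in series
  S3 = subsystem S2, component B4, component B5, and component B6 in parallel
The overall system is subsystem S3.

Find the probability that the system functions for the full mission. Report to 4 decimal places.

Parallel (B2 and B3): 1 − (1 − 0.756000)(1 − 0.846000) = 0.962424
Series (B1 and [0.962424]): 0.901000 × 0.962424 = 0.867144
Parallel ([0.867144], B4, B5, and B6): 1 − (1 − 0.867144)(1 − 0.740000)(1 − 0.858000)(1 − 0.974000) = 0.9999

0.9999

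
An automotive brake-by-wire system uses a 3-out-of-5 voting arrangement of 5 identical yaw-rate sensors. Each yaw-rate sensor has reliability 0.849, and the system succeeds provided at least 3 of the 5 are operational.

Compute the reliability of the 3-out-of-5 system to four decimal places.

R = Σ_{i=3}^{5} C(5,i) p^i (1−p)^{5−i} with p = 0.849
C(5,3)·0.849^3·0.151^2 = 0.139533
C(5,4)·0.849^4·0.151^1 = 0.392263
C(5,5)·0.849^5·0.151^0 = 0.441101
Sum = 0.9729

0.9729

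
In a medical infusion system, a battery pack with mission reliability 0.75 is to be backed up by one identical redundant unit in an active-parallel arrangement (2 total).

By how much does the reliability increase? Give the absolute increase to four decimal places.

R_before = 0.75
R_after = 1 − (1 − 0.75)^2 = 0.9375
ΔR = 0.9375 − 0.75 = 0.1875

0.1875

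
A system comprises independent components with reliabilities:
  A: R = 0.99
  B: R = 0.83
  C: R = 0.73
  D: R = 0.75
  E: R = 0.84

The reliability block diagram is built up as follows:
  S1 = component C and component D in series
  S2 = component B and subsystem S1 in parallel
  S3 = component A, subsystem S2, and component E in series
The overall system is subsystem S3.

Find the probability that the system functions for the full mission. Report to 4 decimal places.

0.7676

Series (C and D): 0.730000 × 0.750000 = 0.547500
Parallel (B and [0.547500]): 1 − (1 − 0.830000)(1 − 0.547500) = 0.923075
Series (A, [0.923075], and E): 0.990000 × 0.923075 × 0.840000 = 0.7676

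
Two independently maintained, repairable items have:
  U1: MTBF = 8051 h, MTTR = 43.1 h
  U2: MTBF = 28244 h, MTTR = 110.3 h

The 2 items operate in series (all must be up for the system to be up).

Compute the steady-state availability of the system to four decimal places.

A(U1) = MTBF/(MTBF+MTTR) = 8051/(8051+43.1) = 0.994675
A(U2) = MTBF/(MTBF+MTTR) = 28244/(28244+110.3) = 0.996110
Series availability: 0.994675 × 0.996110 = 0.9908

0.9908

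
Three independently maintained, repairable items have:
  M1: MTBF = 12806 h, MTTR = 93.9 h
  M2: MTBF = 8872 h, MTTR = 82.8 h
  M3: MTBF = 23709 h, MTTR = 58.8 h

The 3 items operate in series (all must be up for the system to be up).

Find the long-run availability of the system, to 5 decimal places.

A(M1) = MTBF/(MTBF+MTTR) = 12806/(12806+93.9) = 0.992721
A(M2) = MTBF/(MTBF+MTTR) = 8872/(8872+82.8) = 0.990754
A(M3) = MTBF/(MTBF+MTTR) = 23709/(23709+58.8) = 0.997526
Series availability: 0.992721 × 0.990754 × 0.997526 = 0.98111

0.98111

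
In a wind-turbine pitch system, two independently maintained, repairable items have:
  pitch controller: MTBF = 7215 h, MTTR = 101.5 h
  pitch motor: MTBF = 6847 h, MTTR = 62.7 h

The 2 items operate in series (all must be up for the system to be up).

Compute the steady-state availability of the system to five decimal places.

0.97718

A(pitch controller) = MTBF/(MTBF+MTTR) = 7215/(7215+101.5) = 0.986127
A(pitch motor) = MTBF/(MTBF+MTTR) = 6847/(6847+62.7) = 0.990926
Series availability: 0.986127 × 0.990926 = 0.97718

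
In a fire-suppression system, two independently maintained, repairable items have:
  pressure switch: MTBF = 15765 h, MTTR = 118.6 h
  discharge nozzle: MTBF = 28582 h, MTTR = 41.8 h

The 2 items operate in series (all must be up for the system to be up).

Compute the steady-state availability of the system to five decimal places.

A(pressure switch) = MTBF/(MTBF+MTTR) = 15765/(15765+118.6) = 0.992533
A(discharge nozzle) = MTBF/(MTBF+MTTR) = 28582/(28582+41.8) = 0.998540
Series availability: 0.992533 × 0.998540 = 0.99108

0.99108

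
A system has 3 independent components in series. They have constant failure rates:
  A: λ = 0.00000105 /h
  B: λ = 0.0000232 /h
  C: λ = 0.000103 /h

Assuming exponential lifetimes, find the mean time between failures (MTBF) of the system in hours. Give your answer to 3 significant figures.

Series of exponential components: λ_sys = Σ λ_i
λ_sys = 0.00000105 + 0.0000232 + 0.000103 = 1.2725e-04 /h
MTBF = 1 / λ_sys = 7860 h

7860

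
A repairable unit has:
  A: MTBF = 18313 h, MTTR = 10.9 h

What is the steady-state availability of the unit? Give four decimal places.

0.9994

A(A) = MTBF/(MTBF+MTTR) = 18313/(18313+10.9) = 0.9994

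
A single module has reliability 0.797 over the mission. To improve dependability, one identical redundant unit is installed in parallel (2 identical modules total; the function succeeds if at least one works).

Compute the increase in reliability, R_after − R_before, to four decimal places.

0.1618

R_before = 0.797
R_after = 1 − (1 − 0.797)^2 = 0.9588
ΔR = 0.9588 − 0.797 = 0.1618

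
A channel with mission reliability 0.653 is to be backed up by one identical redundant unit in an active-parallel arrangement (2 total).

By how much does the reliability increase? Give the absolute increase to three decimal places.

0.227

R_before = 0.653
R_after = 1 − (1 − 0.653)^2 = 0.880
ΔR = 0.880 − 0.653 = 0.227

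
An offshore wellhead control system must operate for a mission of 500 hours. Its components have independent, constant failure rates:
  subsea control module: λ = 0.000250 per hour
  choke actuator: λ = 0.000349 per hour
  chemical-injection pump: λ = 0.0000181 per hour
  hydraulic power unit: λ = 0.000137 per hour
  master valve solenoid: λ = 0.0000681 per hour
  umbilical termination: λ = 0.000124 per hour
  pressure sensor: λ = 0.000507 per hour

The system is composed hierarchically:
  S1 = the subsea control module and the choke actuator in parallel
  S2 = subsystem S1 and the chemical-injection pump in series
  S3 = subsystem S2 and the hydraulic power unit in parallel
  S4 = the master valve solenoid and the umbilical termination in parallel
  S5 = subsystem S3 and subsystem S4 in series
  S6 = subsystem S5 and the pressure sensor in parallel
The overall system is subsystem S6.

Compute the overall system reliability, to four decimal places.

0.9991

R(subsea control module) = exp(−0.000250 × 500) = 0.882497
R(choke actuator) = exp(−0.000349 × 500) = 0.839877
R(chemical-injection pump) = exp(−0.0000181 × 500) = 0.990991
R(hydraulic power unit) = exp(−0.000137 × 500) = 0.933793
R(master valve solenoid) = exp(−0.0000681 × 500) = 0.966523
R(umbilical termination) = exp(−0.000124 × 500) = 0.939883
R(pressure sensor) = exp(−0.000507 × 500) = 0.776080
Parallel (subsea control module and choke actuator): 1 − (1 − 0.882497)(1 − 0.839877) = 0.981185
Series ([0.981185] and chemical-injection pump): 0.981185 × 0.990991 = 0.972346
Parallel ([0.972346] and hydraulic power unit): 1 − (1 − 0.972346)(1 − 0.933793) = 0.998169
Parallel (master valve solenoid and umbilical termination): 1 − (1 − 0.966523)(1 − 0.939883) = 0.997987
Series ([0.998169] and [0.997987]): 0.998169 × 0.997987 = 0.996160
Parallel ([0.996160] and pressure sensor): 1 − (1 − 0.996160)(1 − 0.776080) = 0.9991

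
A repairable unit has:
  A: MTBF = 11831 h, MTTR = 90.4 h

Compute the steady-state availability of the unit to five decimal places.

0.99242

A(A) = MTBF/(MTBF+MTTR) = 11831/(11831+90.4) = 0.99242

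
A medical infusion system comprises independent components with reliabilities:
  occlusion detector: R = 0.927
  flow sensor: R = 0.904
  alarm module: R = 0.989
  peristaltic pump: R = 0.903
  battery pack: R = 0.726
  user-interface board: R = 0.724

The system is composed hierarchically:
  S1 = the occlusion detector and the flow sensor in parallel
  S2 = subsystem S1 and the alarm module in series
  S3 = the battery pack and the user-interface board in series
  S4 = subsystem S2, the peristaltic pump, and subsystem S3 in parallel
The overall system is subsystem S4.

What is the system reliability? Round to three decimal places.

0.999

Parallel (occlusion detector and flow sensor): 1 − (1 − 0.92700)(1 − 0.90400) = 0.99299
Series ([0.99299] and alarm module): 0.99299 × 0.98900 = 0.98207
Series (battery pack and user-interface board): 0.72600 × 0.72400 = 0.52562
Parallel ([0.98207], peristaltic pump, and [0.52562]): 1 − (1 − 0.98207)(1 − 0.90300)(1 − 0.52562) = 0.999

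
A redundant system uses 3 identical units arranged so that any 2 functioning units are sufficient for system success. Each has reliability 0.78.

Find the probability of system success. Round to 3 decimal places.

R = Σ_{i=2}^{3} C(3,i) p^i (1−p)^{3−i} with p = 0.78
C(3,2)·0.78^2·0.22^1 = 0.40154
C(3,3)·0.78^3·0.22^0 = 0.47455
Sum = 0.876

0.876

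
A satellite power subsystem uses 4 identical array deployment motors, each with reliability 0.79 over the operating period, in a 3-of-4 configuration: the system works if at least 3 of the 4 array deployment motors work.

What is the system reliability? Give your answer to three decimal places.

R = Σ_{i=3}^{4} C(4,i) p^i (1−p)^{4−i} with p = 0.79
C(4,3)·0.79^3·0.21^1 = 0.41415
C(4,4)·0.79^4·0.21^0 = 0.38950
Sum = 0.804

0.804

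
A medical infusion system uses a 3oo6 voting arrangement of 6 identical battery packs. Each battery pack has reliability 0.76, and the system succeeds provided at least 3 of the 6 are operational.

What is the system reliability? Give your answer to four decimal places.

0.9674

R = Σ_{i=3}^{6} C(6,i) p^i (1−p)^{6−i} with p = 0.76
C(6,3)·0.76^3·0.24^3 = 0.121368
C(6,4)·0.76^4·0.24^2 = 0.288249
C(6,5)·0.76^5·0.24^1 = 0.365116
C(6,6)·0.76^6·0.24^0 = 0.192700
Sum = 0.9674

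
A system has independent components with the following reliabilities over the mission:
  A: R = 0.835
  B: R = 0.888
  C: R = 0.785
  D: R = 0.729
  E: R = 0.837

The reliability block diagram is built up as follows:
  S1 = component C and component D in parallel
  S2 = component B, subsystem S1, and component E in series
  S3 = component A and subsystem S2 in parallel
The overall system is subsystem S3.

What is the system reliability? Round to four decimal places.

0.9505

Parallel (C and D): 1 − (1 − 0.785000)(1 − 0.729000) = 0.941735
Series (B, [0.941735], and E): 0.888000 × 0.941735 × 0.837000 = 0.699950
Parallel (A and [0.699950]): 1 − (1 − 0.835000)(1 − 0.699950) = 0.9505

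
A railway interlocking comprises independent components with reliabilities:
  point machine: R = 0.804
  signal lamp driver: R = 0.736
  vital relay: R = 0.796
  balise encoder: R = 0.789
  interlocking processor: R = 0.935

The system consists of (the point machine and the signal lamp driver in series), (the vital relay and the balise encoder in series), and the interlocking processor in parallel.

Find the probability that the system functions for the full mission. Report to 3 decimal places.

0.990

Series (point machine and signal lamp driver): 0.80400 × 0.73600 = 0.59174
Series (vital relay and balise encoder): 0.79600 × 0.78900 = 0.62804
Parallel ([0.59174], [0.62804], and interlocking processor): 1 − (1 − 0.59174)(1 − 0.62804)(1 − 0.93500) = 0.990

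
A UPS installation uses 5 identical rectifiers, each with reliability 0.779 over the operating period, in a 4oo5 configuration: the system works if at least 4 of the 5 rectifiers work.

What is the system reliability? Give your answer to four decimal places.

0.6938

R = Σ_{i=4}^{5} C(5,i) p^i (1−p)^{5−i} with p = 0.779
C(5,4)·0.779^4·0.221^1 = 0.406923
C(5,5)·0.779^5·0.221^0 = 0.286871
Sum = 0.6938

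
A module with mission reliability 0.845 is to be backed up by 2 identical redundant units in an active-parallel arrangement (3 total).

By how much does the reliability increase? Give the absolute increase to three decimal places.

R_before = 0.845
R_after = 1 − (1 − 0.845)^3 = 0.996
ΔR = 0.996 − 0.845 = 0.151

0.151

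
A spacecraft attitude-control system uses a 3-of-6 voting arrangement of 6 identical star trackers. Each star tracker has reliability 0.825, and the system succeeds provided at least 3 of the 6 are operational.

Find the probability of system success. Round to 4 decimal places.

R = Σ_{i=3}^{6} C(6,i) p^i (1−p)^{6−i} with p = 0.825
C(6,3)·0.825^3·0.175^3 = 0.060187
C(6,4)·0.825^4·0.175^2 = 0.212806
C(6,5)·0.825^5·0.175^1 = 0.401291
C(6,6)·0.825^6·0.175^0 = 0.315300
Sum = 0.9896

0.9896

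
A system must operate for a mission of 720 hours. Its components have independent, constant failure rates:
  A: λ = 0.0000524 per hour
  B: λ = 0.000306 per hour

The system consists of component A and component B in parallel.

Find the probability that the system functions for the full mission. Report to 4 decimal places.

0.9927

R(A) = exp(−0.0000524 × 720) = 0.962975
R(B) = exp(−0.000306 × 720) = 0.802262
Parallel (A and B): 1 − (1 − 0.962975)(1 − 0.802262) = 0.9927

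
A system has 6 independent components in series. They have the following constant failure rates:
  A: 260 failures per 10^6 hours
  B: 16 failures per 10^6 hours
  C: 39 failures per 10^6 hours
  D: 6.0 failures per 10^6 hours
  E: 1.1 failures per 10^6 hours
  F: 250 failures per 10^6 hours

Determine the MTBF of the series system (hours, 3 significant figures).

1750

Series of exponential components: λ_sys = Σ λ_i
λ_sys = 0.00026 + 0.000016 + 0.000039 + 0.0000060 + 0.0000011 + 0.00025 = 5.7210e-04 /h
MTBF = 1 / λ_sys = 1750 h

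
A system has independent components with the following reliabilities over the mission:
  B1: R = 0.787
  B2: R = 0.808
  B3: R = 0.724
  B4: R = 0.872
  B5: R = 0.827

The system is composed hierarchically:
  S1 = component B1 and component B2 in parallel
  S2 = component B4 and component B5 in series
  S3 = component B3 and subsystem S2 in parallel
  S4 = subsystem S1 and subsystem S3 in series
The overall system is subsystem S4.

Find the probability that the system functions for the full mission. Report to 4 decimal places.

0.8853

Parallel (B1 and B2): 1 − (1 − 0.787000)(1 − 0.808000) = 0.959104
Series (B4 and B5): 0.872000 × 0.827000 = 0.721144
Parallel (B3 and [0.721144]): 1 − (1 − 0.724000)(1 − 0.721144) = 0.923036
Series ([0.959104] and [0.923036]): 0.959104 × 0.923036 = 0.8853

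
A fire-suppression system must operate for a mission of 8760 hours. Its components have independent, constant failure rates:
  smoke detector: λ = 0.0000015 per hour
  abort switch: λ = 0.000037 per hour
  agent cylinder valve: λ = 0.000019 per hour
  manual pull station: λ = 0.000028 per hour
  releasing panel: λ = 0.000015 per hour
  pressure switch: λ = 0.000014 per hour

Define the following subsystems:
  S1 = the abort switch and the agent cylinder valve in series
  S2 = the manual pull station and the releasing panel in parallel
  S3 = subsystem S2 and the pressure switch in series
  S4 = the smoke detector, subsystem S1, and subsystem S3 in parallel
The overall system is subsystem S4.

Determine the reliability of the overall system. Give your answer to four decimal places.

0.9993

R(smoke detector) = exp(−0.0000015 × 8760) = 0.986946
R(abort switch) = exp(−0.000037 × 8760) = 0.723163
R(agent cylinder valve) = exp(−0.000019 × 8760) = 0.846674
R(manual pull station) = exp(−0.000028 × 8760) = 0.782485
R(releasing panel) = exp(−0.000015 × 8760) = 0.876867
R(pressure switch) = exp(−0.000014 × 8760) = 0.884582
Series (abort switch and agent cylinder valve): 0.723163 × 0.846674 = 0.612283
Parallel (manual pull station and releasing panel): 1 − (1 − 0.782485)(1 − 0.876867) = 0.973217
Series ([0.973217] and pressure switch): 0.973217 × 0.884582 = 0.860890
Parallel (smoke detector, [0.612283], and [0.860890]): 1 − (1 − 0.986946)(1 − 0.612283)(1 − 0.860890) = 0.9993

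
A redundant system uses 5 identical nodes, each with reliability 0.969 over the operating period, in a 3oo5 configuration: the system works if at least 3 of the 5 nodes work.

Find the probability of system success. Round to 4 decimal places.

0.9997

R = Σ_{i=3}^{5} C(5,i) p^i (1−p)^{5−i} with p = 0.969
C(5,3)·0.969^3·0.031^2 = 0.008744
C(5,4)·0.969^4·0.031^1 = 0.136655
C(5,5)·0.969^5·0.031^0 = 0.854317
Sum = 0.9997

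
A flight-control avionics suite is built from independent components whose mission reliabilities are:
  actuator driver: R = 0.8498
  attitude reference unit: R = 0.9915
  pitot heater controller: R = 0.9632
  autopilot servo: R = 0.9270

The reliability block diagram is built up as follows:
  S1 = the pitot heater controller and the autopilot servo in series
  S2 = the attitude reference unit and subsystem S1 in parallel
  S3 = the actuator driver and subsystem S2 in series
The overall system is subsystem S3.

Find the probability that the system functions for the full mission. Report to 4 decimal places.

0.8490

Series (pitot heater controller and autopilot servo): 0.963200 × 0.927000 = 0.892886
Parallel (attitude reference unit and [0.892886]): 1 − (1 − 0.991500)(1 − 0.892886) = 0.999090
Series (actuator driver and [0.999090]): 0.849800 × 0.999090 = 0.8490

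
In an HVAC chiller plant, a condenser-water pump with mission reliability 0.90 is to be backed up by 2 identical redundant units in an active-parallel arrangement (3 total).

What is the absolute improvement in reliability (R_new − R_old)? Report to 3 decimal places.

R_before = 0.90
R_after = 1 − (1 − 0.90)^3 = 0.999
ΔR = 0.999 − 0.90 = 0.099

0.099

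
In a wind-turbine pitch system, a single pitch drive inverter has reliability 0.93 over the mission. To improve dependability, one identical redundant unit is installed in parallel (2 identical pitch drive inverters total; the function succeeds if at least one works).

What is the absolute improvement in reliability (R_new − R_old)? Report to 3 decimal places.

R_before = 0.93
R_after = 1 − (1 − 0.93)^2 = 0.995
ΔR = 0.995 − 0.93 = 0.065

0.065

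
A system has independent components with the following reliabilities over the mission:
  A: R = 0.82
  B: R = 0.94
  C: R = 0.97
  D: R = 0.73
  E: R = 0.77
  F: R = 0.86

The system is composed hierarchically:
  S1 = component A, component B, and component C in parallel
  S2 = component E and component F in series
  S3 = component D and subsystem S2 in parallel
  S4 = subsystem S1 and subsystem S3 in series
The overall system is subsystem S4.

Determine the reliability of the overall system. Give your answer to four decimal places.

Parallel (A, B, and C): 1 − (1 − 0.820000)(1 − 0.940000)(1 − 0.970000) = 0.999676
Series (E and F): 0.770000 × 0.860000 = 0.662200
Parallel (D and [0.662200]): 1 − (1 − 0.730000)(1 − 0.662200) = 0.908794
Series ([0.999676] and [0.908794]): 0.999676 × 0.908794 = 0.9085

0.9085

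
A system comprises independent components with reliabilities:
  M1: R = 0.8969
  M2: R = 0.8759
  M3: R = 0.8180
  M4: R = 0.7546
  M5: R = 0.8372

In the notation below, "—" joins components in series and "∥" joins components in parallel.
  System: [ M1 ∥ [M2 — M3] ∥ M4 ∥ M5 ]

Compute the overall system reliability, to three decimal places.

Series (M2 and M3): 0.87590 × 0.81800 = 0.71649
Parallel (M1, [0.71649], M4, and M5): 1 − (1 − 0.89690)(1 − 0.71649)(1 − 0.75460)(1 − 0.83720) = 0.999

0.999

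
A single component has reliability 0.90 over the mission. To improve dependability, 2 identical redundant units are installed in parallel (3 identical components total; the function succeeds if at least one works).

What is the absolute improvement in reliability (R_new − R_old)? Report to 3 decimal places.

0.099

R_before = 0.90
R_after = 1 − (1 − 0.90)^3 = 0.999
ΔR = 0.999 − 0.90 = 0.099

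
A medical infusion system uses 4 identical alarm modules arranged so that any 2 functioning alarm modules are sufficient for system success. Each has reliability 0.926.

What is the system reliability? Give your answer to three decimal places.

0.998

R = Σ_{i=2}^{4} C(4,i) p^i (1−p)^{4−i} with p = 0.926
C(4,2)·0.926^2·0.074^2 = 0.02817
C(4,3)·0.926^3·0.074^1 = 0.23503
C(4,4)·0.926^4·0.074^0 = 0.73527
Sum = 0.998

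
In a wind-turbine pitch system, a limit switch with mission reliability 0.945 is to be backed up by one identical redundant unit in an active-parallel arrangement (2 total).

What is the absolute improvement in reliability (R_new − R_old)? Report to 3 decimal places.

R_before = 0.945
R_after = 1 − (1 − 0.945)^2 = 0.997
ΔR = 0.997 − 0.945 = 0.052

0.052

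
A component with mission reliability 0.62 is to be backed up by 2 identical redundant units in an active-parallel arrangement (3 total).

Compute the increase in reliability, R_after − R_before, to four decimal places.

0.3251

R_before = 0.62
R_after = 1 − (1 − 0.62)^3 = 0.9451
ΔR = 0.9451 − 0.62 = 0.3251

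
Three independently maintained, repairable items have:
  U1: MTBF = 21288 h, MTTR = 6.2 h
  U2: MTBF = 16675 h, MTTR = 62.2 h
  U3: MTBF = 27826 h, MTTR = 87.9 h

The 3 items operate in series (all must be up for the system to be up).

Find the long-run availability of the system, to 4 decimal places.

A(U1) = MTBF/(MTBF+MTTR) = 21288/(21288+6.2) = 0.999709
A(U2) = MTBF/(MTBF+MTTR) = 16675/(16675+62.2) = 0.996284
A(U3) = MTBF/(MTBF+MTTR) = 27826/(27826+87.9) = 0.996851
Series availability: 0.999709 × 0.996284 × 0.996851 = 0.9929

0.9929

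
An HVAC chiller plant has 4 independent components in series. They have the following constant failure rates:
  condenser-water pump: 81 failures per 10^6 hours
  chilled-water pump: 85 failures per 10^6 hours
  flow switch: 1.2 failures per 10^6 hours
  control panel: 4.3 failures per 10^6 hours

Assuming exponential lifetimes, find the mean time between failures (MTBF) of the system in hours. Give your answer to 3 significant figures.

5830

Series of exponential components: λ_sys = Σ λ_i
λ_sys = 0.000081 + 0.000085 + 0.0000012 + 0.0000043 = 1.7150e-04 /h
MTBF = 1 / λ_sys = 5830 h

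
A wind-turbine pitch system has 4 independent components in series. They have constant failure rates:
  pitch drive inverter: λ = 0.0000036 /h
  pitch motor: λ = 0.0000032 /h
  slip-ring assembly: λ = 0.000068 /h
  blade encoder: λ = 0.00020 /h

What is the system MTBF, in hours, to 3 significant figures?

Series of exponential components: λ_sys = Σ λ_i
λ_sys = 0.0000036 + 0.0000032 + 0.000068 + 0.00020 = 2.7480e-04 /h
MTBF = 1 / λ_sys = 3640 h

3640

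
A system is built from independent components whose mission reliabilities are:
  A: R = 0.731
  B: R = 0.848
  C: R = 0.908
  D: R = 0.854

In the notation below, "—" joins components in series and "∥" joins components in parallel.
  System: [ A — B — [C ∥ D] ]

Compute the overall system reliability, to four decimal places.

0.6116

Parallel (C and D): 1 − (1 − 0.908000)(1 − 0.854000) = 0.986568
Series (A, B, and [0.986568]): 0.731000 × 0.848000 × 0.986568 = 0.6116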